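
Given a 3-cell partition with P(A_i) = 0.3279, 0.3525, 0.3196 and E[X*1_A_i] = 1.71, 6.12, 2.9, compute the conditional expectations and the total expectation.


For each cell A_i: E[X|A_i] = E[X*1_A_i] / P(A_i)
Step 1: E[X|A_1] = 1.71 / 0.3279 = 5.215005
Step 2: E[X|A_2] = 6.12 / 0.3525 = 17.361702
Step 3: E[X|A_3] = 2.9 / 0.3196 = 9.073842
Verification: E[X] = sum E[X*1_A_i] = 1.71 + 6.12 + 2.9 = 10.73


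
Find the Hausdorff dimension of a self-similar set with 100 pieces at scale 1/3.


For a self-similar set with N copies scaled by 1/r:
dim_H = log(N)/log(r) = log(100)/log(3)
= 4.60517/1.098612
= 4.191807


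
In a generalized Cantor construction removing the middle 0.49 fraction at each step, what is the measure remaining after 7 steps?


Step 1: At each step, fraction remaining = 1 - 0.49 = 0.51
Step 2: After 7 steps, measure = (0.51)^7
Result = 0.008974


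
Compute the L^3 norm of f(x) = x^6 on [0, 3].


Step 1: ||f||_3 = (integral_0^3 |x^6|^3 dx)^(1/3)
     = (integral_0^3 x^18 dx)^(1/3)
Step 2: integral_0^3 x^18 dx = [x^19/(19)] from 0 to 3 = 3^19/19
     = 1162261467/19 = 6.117166e+07
Step 3: ||f||_3 = (6.117166e+07)^(1/3) = 394.018621


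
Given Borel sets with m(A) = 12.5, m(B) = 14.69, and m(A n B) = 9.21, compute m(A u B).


By inclusion-exclusion: m(A u B) = m(A) + m(B) - m(A n B)
= 12.5 + 14.69 - 9.21
= 17.98


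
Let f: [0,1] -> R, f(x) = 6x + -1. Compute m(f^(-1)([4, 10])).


f^(-1)([4, 10]) = {x : 4 <= 6x + -1 <= 10}
Solving: (4 - -1)/6 <= x <= (10 - -1)/6
= [0.833333, 1.833333]
Intersecting with [0,1]: [0.833333, 1]
Measure = 1 - 0.833333 = 0.166667


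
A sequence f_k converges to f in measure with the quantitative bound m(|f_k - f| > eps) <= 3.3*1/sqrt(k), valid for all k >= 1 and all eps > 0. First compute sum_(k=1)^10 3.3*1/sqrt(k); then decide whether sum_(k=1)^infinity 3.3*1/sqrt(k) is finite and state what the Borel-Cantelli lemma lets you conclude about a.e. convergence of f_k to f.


Step 1: List the terms 3.3*1/sqrt(k) for k = 1 to 10:
  k=1: 3.3
  k=2: 2.333452
  k=3: 1.905256
  k=4: 1.65
  k=5: 1.475805
  k=6: 1.347219
  k=7: 1.247283
  k=8: 1.166726
  k=9: 1.1
  k=10: 1.043552
Step 2: Partial sum = 3.3 + 2.333452 + 1.905256 + 1.65 + 1.475805 + 1.347219 + 1.247283 + 1.166726 + 1.1 + 1.043552
     = 16.569293
Step 3: The full series sum_(k>=1) 3.3*1/sqrt(k) diverges (p-series with p = 1/2 <= 1; a nonzero constant multiple of a divergent series diverges).
Step 4: The (first) Borel-Cantelli lemma requires a summable sequence of measures, so it does not apply here;
        from this bound alone no conclusion about a.e. convergence can be drawn (convergence in measure still
        gives an a.e.-convergent subsequence, but not a.e. convergence of the whole sequence).
Conclusion: series diverges; Borel-Cantelli is inconclusive about a.e. convergence of f_k.


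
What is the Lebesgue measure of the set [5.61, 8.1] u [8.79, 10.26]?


For pairwise disjoint intervals, m(union) = sum of lengths.
= (8.1 - 5.61) + (10.26 - 8.79)
= 2.49 + 1.47
= 3.96


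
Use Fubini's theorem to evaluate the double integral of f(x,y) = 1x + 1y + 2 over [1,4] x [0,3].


By Fubini, integrate in x first, then y.
Step 1: Fix y, integrate over x in [1,4]:
  integral(1x + 1y + 2, x=1..4)
  = 1*(4^2 - 1^2)/2 + (1y + 2)*(4 - 1)
  = 7.5 + (1y + 2)*3
  = 7.5 + 3y + 6
  = 13.5 + 3y
Step 2: Integrate over y in [0,3]:
  integral(13.5 + 3y, y=0..3)
  = 13.5*3 + 3*(3^2 - 0^2)/2
  = 40.5 + 13.5
  = 54


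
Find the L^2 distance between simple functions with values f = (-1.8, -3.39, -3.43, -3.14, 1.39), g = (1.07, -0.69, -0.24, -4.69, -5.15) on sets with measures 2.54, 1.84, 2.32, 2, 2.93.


Step 1: Compute differences f_i - g_i:
  -1.8 - 1.07 = -2.87
  -3.39 - -0.69 = -2.7
  -3.43 - -0.24 = -3.19
  -3.14 - -4.69 = 1.55
  1.39 - -5.15 = 6.54
Step 2: Compute |diff|^2 * measure for each set:
  |-2.87|^2 * 2.54 = 8.2369 * 2.54 = 20.921726
  |-2.7|^2 * 1.84 = 7.29 * 1.84 = 13.4136
  |-3.19|^2 * 2.32 = 10.1761 * 2.32 = 23.608552
  |1.55|^2 * 2 = 2.4025 * 2 = 4.805
  |6.54|^2 * 2.93 = 42.7716 * 2.93 = 125.320788
Step 3: Sum = 188.069666
Step 4: ||f-g||_2 = (188.069666)^(1/2) = 13.713849


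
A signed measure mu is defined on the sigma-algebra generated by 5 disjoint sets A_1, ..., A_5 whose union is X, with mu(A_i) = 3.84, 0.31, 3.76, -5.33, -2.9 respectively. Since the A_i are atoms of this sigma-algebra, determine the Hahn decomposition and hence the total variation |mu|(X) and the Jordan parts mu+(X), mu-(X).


Step 1: Every measurable set is a union of atoms (the cells / points), so a Hahn decomposition is
  obtained by grouping atoms by sign: P = union of atoms with mu > 0, N = union of the remaining atoms.
  Atoms in P (indices): 1, 2, 3;  atoms in N (indices): 4, 5
  Positive values: 3.84, 0.31, 3.76
  Negative values: -5.33, -2.9
Step 2: mu+(X) = mu(P) = sum of positive atom values = 7.91
Step 3: mu-(X) = -mu(N) = sum of |negative atom values| = 8.23
Step 4: |mu|(X) = mu+(X) + mu-(X) = 7.91 + 8.23 = 16.14


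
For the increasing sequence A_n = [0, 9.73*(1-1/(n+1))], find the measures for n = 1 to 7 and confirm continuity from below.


By continuity of measure from below: if A_n increases to A, then m(A_n) -> m(A).
Here A = [0, 9.73], so m(A) = 9.73
Step 1: a_1 = 9.73*(1 - 1/2) = 4.865, m(A_1) = 4.865
Step 2: a_2 = 9.73*(1 - 1/3) = 6.4867, m(A_2) = 6.4867
Step 3: a_3 = 9.73*(1 - 1/4) = 7.2975, m(A_3) = 7.2975
Step 4: a_4 = 9.73*(1 - 1/5) = 7.784, m(A_4) = 7.784
Step 5: a_5 = 9.73*(1 - 1/6) = 8.1083, m(A_5) = 8.1083
Step 6: a_6 = 9.73*(1 - 1/7) = 8.34, m(A_6) = 8.34
Step 7: a_7 = 9.73*(1 - 1/8) = 8.5137, m(A_7) = 8.5137
Limit: m(A_n) -> m([0,9.73]) = 9.73


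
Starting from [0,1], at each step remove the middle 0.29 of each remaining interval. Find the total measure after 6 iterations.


Step 1: At each step, fraction remaining = 1 - 0.29 = 0.71
Step 2: After 6 steps, measure = (0.71)^6
Step 3: Computing the power step by step:
  After step 1: 0.71
  After step 2: 0.5041
  After step 3: 0.357911
  After step 4: 0.254117
  After step 5: 0.180423
  ...
Result = 0.1281


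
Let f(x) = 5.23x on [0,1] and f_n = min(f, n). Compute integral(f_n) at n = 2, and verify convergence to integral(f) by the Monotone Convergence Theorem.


f(x) = 5.23x on [0,1]; f_n(x) = min(5.23x, n). At n = 2:
Step 1: f(x) reaches 2 at x = 2/5.23 = 0.382409
Step 2: integral(f_2) = integral(5.23x, 0, 0.382409) + integral(2, 0.382409, 1)
       = 5.23*0.382409^2/2 + 2*(1 - 0.382409)
       = 0.382409 + 1.235182
       = 1.617591
Step 3: As n -> infinity, f_n increases to f, so by MCT integral(f_n) -> integral(f) = 5.23/2 = 2.615.
Convergence: integral(f_2) = 1.617591 -> 2.615 as n -> infinity


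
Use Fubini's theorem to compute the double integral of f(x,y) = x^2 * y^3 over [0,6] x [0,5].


By Fubini's theorem, the double integral factors as a product of single integrals:
Step 1: integral_0^6 x^2 dx = [x^3/3] from 0 to 6
     = 6^3/3 = 72
Step 2: integral_0^5 y^3 dy = [y^4/4] from 0 to 5
     = 5^4/4 = 156.25
Step 3: Double integral = 72 * 156.25 = 11250


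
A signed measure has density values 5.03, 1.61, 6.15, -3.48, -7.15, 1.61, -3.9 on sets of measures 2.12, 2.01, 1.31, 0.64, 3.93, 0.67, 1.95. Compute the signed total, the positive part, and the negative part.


Step 1: Compute signed measure on each set:
  Set 1: 5.03 * 2.12 = 10.6636
  Set 2: 1.61 * 2.01 = 3.2361
  Set 3: 6.15 * 1.31 = 8.0565
  Set 4: -3.48 * 0.64 = -2.2272
  Set 5: -7.15 * 3.93 = -28.0995
  Set 6: 1.61 * 0.67 = 1.0787
  Set 7: -3.9 * 1.95 = -7.605
Step 2: Total signed measure = (10.6636) + (3.2361) + (8.0565) + (-2.2272) + (-28.0995) + (1.0787) + (-7.605)
     = -14.8968
Step 3: Positive part mu+(X) = sum of positive contributions = 23.0349
Step 4: Negative part mu-(X) = |sum of negative contributions| = 37.9317


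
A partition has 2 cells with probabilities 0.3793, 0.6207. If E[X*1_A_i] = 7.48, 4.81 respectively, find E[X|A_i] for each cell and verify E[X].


For each cell A_i: E[X|A_i] = E[X*1_A_i] / P(A_i)
Step 1: E[X|A_1] = 7.48 / 0.3793 = 19.720538
Step 2: E[X|A_2] = 4.81 / 0.6207 = 7.749315
Verification: E[X] = sum E[X*1_A_i] = 7.48 + 4.81 = 12.29


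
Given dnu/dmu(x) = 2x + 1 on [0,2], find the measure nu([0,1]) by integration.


nu(A) = integral_A (dnu/dmu) dmu = integral_0^1 (2x + 1) dx
Step 1: Antiderivative F(x) = (2/2)x^2 + 1x
Step 2: F(1) = (2/2)*1^2 + 1*1 = 1 + 1 = 2
Step 3: F(0) = (2/2)*0^2 + 1*0 = 0.0 + 0 = 0.0
Step 4: nu([0,1]) = F(1) - F(0) = 2 - 0.0 = 2


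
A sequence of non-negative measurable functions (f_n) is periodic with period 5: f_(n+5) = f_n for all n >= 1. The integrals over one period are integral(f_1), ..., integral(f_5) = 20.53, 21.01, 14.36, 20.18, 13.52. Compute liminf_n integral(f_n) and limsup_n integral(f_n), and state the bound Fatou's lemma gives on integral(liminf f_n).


The sequence (integral(f_n)) is periodic with period 5, repeating the values 20.53, 21.01, 14.36, 20.18, 13.52 indefinitely.
Step 1: For a periodic sequence, every tail (a_m, a_(m+1), ...) contains all 5 period values infinitely often.
Step 2: Hence inf of every tail = min of the period values = min(20.53, 21.01, 14.36, 20.18, 13.52) = 13.52.
        liminf_n integral(f_n) = sup over m of (inf of tail from m) = 13.52.
Step 3: Similarly sup of every tail = max of the period values = 21.01.
        limsup_n integral(f_n) = 21.01.
Step 4: Fatou's lemma: integral(liminf_n f_n) <= liminf_n integral(f_n) = 13.52.
        So the integral of the pointwise liminf is at most 13.52.


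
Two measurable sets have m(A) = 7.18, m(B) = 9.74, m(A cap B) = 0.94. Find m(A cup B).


By inclusion-exclusion: m(A u B) = m(A) + m(B) - m(A n B)
= 7.18 + 9.74 - 0.94
= 15.98


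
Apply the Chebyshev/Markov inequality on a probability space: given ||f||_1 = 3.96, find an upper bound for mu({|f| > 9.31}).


Chebyshev/Markov inequality: mu(|f| > eps) <= (||f||_p / eps)^p
Step 1: ||f||_1 / eps = 3.96 / 9.31 = 0.425349
Step 2: Raise to power p = 1:
  (0.425349)^1 = 0.425349
Step 3: Therefore mu(|f| > 9.31) <= 0.425349


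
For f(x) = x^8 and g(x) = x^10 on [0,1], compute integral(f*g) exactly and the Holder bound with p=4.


Step 1: Exact integral of f*g = integral(x^18, 0, 1) = 1/19
     = 0.052632
Step 2: Holder bound with p=4, q=1.333333:
  ||f||_p = (integral x^32 dx)^(1/4) = (1/33)^(1/4) = 0.417226
  ||g||_q = (integral x^13.333333 dx)^(1/1.333333) = (1/14.333333)^(1/1.333333) = 0.13575
Step 3: Holder bound = ||f||_p * ||g||_q = 0.417226 * 0.13575 = 0.056638
Verification: 0.052632 <= 0.056638 (Holder holds)


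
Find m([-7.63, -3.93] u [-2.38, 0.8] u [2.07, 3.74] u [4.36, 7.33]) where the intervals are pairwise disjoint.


For pairwise disjoint intervals, m(union) = sum of lengths.
= (-3.93 - -7.63) + (0.8 - -2.38) + (3.74 - 2.07) + (7.33 - 4.36)
= 3.7 + 3.18 + 1.67 + 2.97
= 11.52


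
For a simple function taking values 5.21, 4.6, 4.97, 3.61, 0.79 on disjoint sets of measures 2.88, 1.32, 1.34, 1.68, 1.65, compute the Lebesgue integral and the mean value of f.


Step 1: Integral = sum(value_i * measure_i)
= 5.21*2.88 + 4.6*1.32 + 4.97*1.34 + 3.61*1.68 + 0.79*1.65
= 15.0048 + 6.072 + 6.6598 + 6.0648 + 1.3035
= 35.1049
Step 2: Total measure of domain = 2.88 + 1.32 + 1.34 + 1.68 + 1.65 = 8.87
Step 3: Average value = 35.1049 / 8.87 = 3.957711


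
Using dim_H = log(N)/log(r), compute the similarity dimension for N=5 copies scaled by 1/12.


For a self-similar set with N copies scaled by 1/r:
dim_H = log(N)/log(r) = log(5)/log(12)
= 1.609438/2.484907
= 0.647685


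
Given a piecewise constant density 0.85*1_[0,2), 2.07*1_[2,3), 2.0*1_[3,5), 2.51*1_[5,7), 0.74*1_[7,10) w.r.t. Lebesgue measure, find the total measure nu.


Integrate each piece of the Radon-Nikodym derivative:
Step 1: integral_0^2 0.85 dx = 0.85*(2-0) = 0.85*2 = 1.7
Step 2: integral_2^3 2.07 dx = 2.07*(3-2) = 2.07*1 = 2.07
Step 3: integral_3^5 2.0 dx = 2.0*(5-3) = 2.0*2 = 4
Step 4: integral_5^7 2.51 dx = 2.51*(7-5) = 2.51*2 = 5.02
Step 5: integral_7^10 0.74 dx = 0.74*(10-7) = 0.74*3 = 2.22
Total: 1.7 + 2.07 + 4 + 5.02 + 2.22 = 15.01


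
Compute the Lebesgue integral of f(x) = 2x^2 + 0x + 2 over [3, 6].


The Lebesgue integral of a Riemann-integrable function agrees with the Riemann integral.
Antiderivative F(x) = (2/3)x^3 + (0/2)x^2 + 2x
F(6) = (2/3)*6^3 + (0/2)*6^2 + 2*6
     = (2/3)*216 + (0/2)*36 + 2*6
     = 144 + 0.0 + 12
     = 156
F(3) = 24
Integral = F(6) - F(3) = 156 - 24 = 132


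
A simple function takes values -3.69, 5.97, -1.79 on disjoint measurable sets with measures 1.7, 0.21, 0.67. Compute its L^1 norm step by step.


Step 1: Compute |f_i|^1 for each value:
  |-3.69|^1 = 3.69
  |5.97|^1 = 5.97
  |-1.79|^1 = 1.79
Step 2: Multiply by measures and sum:
  3.69 * 1.7 = 6.273
  5.97 * 0.21 = 1.2537
  1.79 * 0.67 = 1.1993
Sum = 6.273 + 1.2537 + 1.1993 = 8.726
Step 3: Take the p-th root:
||f||_1 = (8.726)^(1/1) = 8.726


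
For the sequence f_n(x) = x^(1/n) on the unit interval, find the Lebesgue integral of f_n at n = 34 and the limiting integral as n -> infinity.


At n = 34: f_34(x) = x^(1/34).
Step 1: integral(x^(1/34), 0, 1) = [x^(1/34+1) / (1/34+1)] from 0 to 1
     = 1 / (1/34 + 1) = 1 / ((34+1)/34) = 34/(34+1)
     = 34/35 = 0.971429
Step 2: As n -> infinity, f_n(x) = x^(1/n) -> 1 for x in (0,1], and f_n is increasing in n.
By MCT, lim_n integral(f_n) = integral(lim_n f_n) = integral(1, 0, 1) = 1.
Step 3: Verify convergence: 34/35 = 0.971429 -> 1


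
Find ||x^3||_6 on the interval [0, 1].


Step 1: ||f||_6 = (integral_0^1 |x^3|^6 dx)^(1/6)
     = (integral_0^1 x^18 dx)^(1/6)
Step 2: integral_0^1 x^18 dx = [x^19/(19)] from 0 to 1 = 1^19/19
     = 1/19 = 0.052632
Step 3: ||f||_6 = (0.052632)^(1/6) = 0.612173


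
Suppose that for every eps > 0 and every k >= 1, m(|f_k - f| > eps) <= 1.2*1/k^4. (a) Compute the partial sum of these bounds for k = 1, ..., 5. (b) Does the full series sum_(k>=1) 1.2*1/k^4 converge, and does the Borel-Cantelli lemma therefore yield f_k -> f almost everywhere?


Step 1: List the terms 1.2*1/k^4 for k = 1 to 5:
  k=1: 1.2
  k=2: 0.075
  k=3: 0.014815
  k=4: 0.004687
  k=5: 0.00192
Step 2: Partial sum = 1.2 + 0.075 + 0.014815 + 0.004687 + 0.00192
     = 1.296422
Step 3: The full series sum_(k>=1) 1.2*1/k^4 converges (p-series with p = 4 > 1; a constant multiple of a convergent series converges).
Step 4: Fix eps > 0. Since sum_k m(|f_k - f| > eps) < infinity, the Borel-Cantelli lemma gives
        m(limsup_k {|f_k - f| > eps}) = 0, i.e. for a.e. x, |f_k(x) - f(x)| <= eps for all large k.
        Applying this with eps = 1/j for j = 1, 2, ... and intersecting the countably many full-measure sets,
        for a.e. x we get limsup_k |f_k(x) - f(x)| <= 1/j for every j, hence f_k -> f almost everywhere.
Conclusion: series converges; Borel-Cantelli yields f_k -> f a.e.


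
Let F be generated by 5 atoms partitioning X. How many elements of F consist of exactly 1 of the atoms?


Each element of F is a union of some subset of the 5 atoms.
Elements that are unions of exactly 1 atoms correspond to 1-element subsets of the 5 atoms.
Count = C(5, 1) = 5! / (1! * 4!) = 5.


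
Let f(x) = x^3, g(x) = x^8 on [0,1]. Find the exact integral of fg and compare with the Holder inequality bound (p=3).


Step 1: Exact integral of f*g = integral(x^11, 0, 1) = 1/12
     = 0.083333
Step 2: Holder bound with p=3, q=1.5:
  ||f||_p = (integral x^9 dx)^(1/3) = (1/10)^(1/3) = 0.464159
  ||g||_q = (integral x^12 dx)^(1/1.5) = (1/13)^(1/1.5) = 0.180872
Step 3: Holder bound = ||f||_p * ||g||_q = 0.464159 * 0.180872 = 0.083953
Verification: 0.083333 <= 0.083953 (Holder holds)


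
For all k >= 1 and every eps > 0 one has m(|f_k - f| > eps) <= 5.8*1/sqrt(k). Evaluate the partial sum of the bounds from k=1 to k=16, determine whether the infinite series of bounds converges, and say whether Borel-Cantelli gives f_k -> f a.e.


Step 1: List the terms 5.8*1/sqrt(k) for k = 1 to 16:
  k=1: 5.8
  k=2: 4.101219
  k=3: 3.348632
  k=4: 2.9
  k=5: 2.593839
  k=6: 2.36784
  k=7: 2.192194
  k=8: 2.05061
  k=9: 1.933333
  k=10: 1.834121
  k=11: 1.748766
  k=12: 1.674316
  k=13: 1.608631
  k=14: 1.550115
  k=15: 1.497554
  k=16: 1.45
Step 2: Partial sum = 5.8 + 4.101219 + 3.348632 + 2.9 + 2.593839 + 2.36784 + 2.192194 + 2.05061 + 1.933333 + 1.834121 + 1.748766 + 1.674316 + 1.608631 + 1.550115 + 1.497554 + 1.45
     = 38.651169
Step 3: The full series sum_(k>=1) 5.8*1/sqrt(k) diverges (p-series with p = 1/2 <= 1; a nonzero constant multiple of a divergent series diverges).
Step 4: The (first) Borel-Cantelli lemma requires a summable sequence of measures, so it does not apply here;
        from this bound alone no conclusion about a.e. convergence can be drawn (convergence in measure still
        gives an a.e.-convergent subsequence, but not a.e. convergence of the whole sequence).
Conclusion: series diverges; Borel-Cantelli is inconclusive about a.e. convergence of f_k.


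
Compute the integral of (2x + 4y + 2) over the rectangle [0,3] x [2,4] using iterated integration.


By Fubini, integrate in x first, then y.
Step 1: Fix y, integrate over x in [0,3]:
  integral(2x + 4y + 2, x=0..3)
  = 2*(3^2 - 0^2)/2 + (4y + 2)*(3 - 0)
  = 9 + (4y + 2)*3
  = 9 + 12y + 6
  = 15 + 12y
Step 2: Integrate over y in [2,4]:
  integral(15 + 12y, y=2..4)
  = 15*2 + 12*(4^2 - 2^2)/2
  = 30 + 72
  = 102


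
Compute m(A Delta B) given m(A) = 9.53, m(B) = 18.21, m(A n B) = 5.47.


m(A Delta B) = m(A) + m(B) - 2*m(A n B)
= 9.53 + 18.21 - 2*5.47
= 9.53 + 18.21 - 10.94
= 16.8


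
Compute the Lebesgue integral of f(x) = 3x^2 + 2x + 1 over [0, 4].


The Lebesgue integral of a Riemann-integrable function agrees with the Riemann integral.
Antiderivative F(x) = (3/3)x^3 + (2/2)x^2 + 1x
F(4) = (3/3)*4^3 + (2/2)*4^2 + 1*4
     = (3/3)*64 + (2/2)*16 + 1*4
     = 64 + 16 + 4
     = 84
F(0) = 0.0
Integral = F(4) - F(0) = 84 - 0.0 = 84


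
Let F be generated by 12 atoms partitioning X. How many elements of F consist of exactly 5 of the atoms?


Each element of F is a union of some subset of the 12 atoms.
Elements that are unions of exactly 5 atoms correspond to 5-element subsets of the 12 atoms.
Count = C(12, 5) = 12! / (5! * 7!) = 792.


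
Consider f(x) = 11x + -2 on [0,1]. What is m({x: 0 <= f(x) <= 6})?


f^(-1)([0, 6]) = {x : 0 <= 11x + -2 <= 6}
Solving: (0 - -2)/11 <= x <= (6 - -2)/11
= [0.181818, 0.727273]
Intersecting with [0,1]: [0.181818, 0.727273]
Measure = 0.727273 - 0.181818 = 0.545455


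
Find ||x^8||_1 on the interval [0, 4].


Step 1: ||f||_1 = (integral_0^4 |x^8|^1 dx)^(1/1)
     = (integral_0^4 x^8 dx)^(1/1)
Step 2: integral_0^4 x^8 dx = [x^9/(9)] from 0 to 4 = 4^9/9
     = 262144/9 = 29127.111111
Step 3: ||f||_1 = (29127.111111)^(1/1) = 29127.111111


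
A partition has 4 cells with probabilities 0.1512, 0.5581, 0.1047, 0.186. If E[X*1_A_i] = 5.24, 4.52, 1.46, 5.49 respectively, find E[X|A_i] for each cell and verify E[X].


For each cell A_i: E[X|A_i] = E[X*1_A_i] / P(A_i)
Step 1: E[X|A_1] = 5.24 / 0.1512 = 34.656085
Step 2: E[X|A_2] = 4.52 / 0.5581 = 8.098907
Step 3: E[X|A_3] = 1.46 / 0.1047 = 13.944604
Step 4: E[X|A_4] = 5.49 / 0.186 = 29.516129
Verification: E[X] = sum E[X*1_A_i] = 5.24 + 4.52 + 1.46 + 5.49 = 16.71


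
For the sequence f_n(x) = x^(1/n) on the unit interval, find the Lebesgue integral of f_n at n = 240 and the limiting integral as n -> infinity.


At n = 240: f_240(x) = x^(1/240).
Step 1: integral(x^(1/240), 0, 1) = [x^(1/240+1) / (1/240+1)] from 0 to 1
     = 1 / (1/240 + 1) = 1 / ((240+1)/240) = 240/(240+1)
     = 240/241 = 0.995851
Step 2: As n -> infinity, f_n(x) = x^(1/n) -> 1 for x in (0,1], and f_n is increasing in n.
By MCT, lim_n integral(f_n) = integral(lim_n f_n) = integral(1, 0, 1) = 1.
Step 3: Verify convergence: 240/241 = 0.995851 -> 1


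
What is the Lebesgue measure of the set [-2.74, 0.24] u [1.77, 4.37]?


For pairwise disjoint intervals, m(union) = sum of lengths.
= (0.24 - -2.74) + (4.37 - 1.77)
= 2.98 + 2.6
= 5.58


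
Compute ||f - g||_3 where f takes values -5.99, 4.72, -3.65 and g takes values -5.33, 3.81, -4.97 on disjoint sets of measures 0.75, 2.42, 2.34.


Step 1: Compute differences f_i - g_i:
  -5.99 - -5.33 = -0.66
  4.72 - 3.81 = 0.91
  -3.65 - -4.97 = 1.32
Step 2: Compute |diff|^3 * measure for each set:
  |-0.66|^3 * 0.75 = 0.287496 * 0.75 = 0.215622
  |0.91|^3 * 2.42 = 0.753571 * 2.42 = 1.823642
  |1.32|^3 * 2.34 = 2.299968 * 2.34 = 5.381925
Step 3: Sum = 7.421189
Step 4: ||f-g||_3 = (7.421189)^(1/3) = 1.950553


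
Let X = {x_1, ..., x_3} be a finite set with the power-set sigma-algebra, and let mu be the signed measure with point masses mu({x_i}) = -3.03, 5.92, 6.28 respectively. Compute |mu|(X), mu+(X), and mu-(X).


Step 1: Every measurable set is a union of atoms (the cells / points), so a Hahn decomposition is
  obtained by grouping atoms by sign: P = union of atoms with mu > 0, N = union of the remaining atoms.
  Atoms in P (indices): 2, 3;  atoms in N (indices): 1
  Positive values: 5.92, 6.28
  Negative values: -3.03
Step 2: mu+(X) = mu(P) = sum of positive atom values = 12.2
Step 3: mu-(X) = -mu(N) = sum of |negative atom values| = 3.03
Step 4: |mu|(X) = mu+(X) + mu-(X) = 12.2 + 3.03 = 15.23


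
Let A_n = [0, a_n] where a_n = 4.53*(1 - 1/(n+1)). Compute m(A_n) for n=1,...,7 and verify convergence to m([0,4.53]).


By continuity of measure from below: if A_n increases to A, then m(A_n) -> m(A).
Here A = [0, 4.53], so m(A) = 4.53
Step 1: a_1 = 4.53*(1 - 1/2) = 2.265, m(A_1) = 2.265
Step 2: a_2 = 4.53*(1 - 1/3) = 3.02, m(A_2) = 3.02
Step 3: a_3 = 4.53*(1 - 1/4) = 3.3975, m(A_3) = 3.3975
Step 4: a_4 = 4.53*(1 - 1/5) = 3.624, m(A_4) = 3.624
Step 5: a_5 = 4.53*(1 - 1/6) = 3.775, m(A_5) = 3.775
Step 6: a_6 = 4.53*(1 - 1/7) = 3.8829, m(A_6) = 3.8829
Step 7: a_7 = 4.53*(1 - 1/8) = 3.9638, m(A_7) = 3.9638
Limit: m(A_n) -> m([0,4.53]) = 4.53


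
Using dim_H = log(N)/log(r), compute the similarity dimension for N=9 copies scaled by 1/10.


For a self-similar set with N copies scaled by 1/r:
dim_H = log(N)/log(r) = log(9)/log(10)
= 2.197225/2.302585
= 0.954243


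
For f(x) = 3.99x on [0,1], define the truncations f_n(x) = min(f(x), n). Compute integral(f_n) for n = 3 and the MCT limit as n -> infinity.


f(x) = 3.99x on [0,1]; f_n(x) = min(3.99x, n). At n = 3:
Step 1: f(x) reaches 3 at x = 3/3.99 = 0.75188
Step 2: integral(f_3) = integral(3.99x, 0, 0.75188) + integral(3, 0.75188, 1)
       = 3.99*0.75188^2/2 + 3*(1 - 0.75188)
       = 1.12782 + 0.744361
       = 1.87218
Step 3: As n -> infinity, f_n increases to f, so by MCT integral(f_n) -> integral(f) = 3.99/2 = 1.995.
Convergence: integral(f_3) = 1.87218 -> 1.995 as n -> infinity


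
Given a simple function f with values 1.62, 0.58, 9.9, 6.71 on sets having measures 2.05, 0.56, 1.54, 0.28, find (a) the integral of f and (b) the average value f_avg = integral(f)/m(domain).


Step 1: Integral = sum(value_i * measure_i)
= 1.62*2.05 + 0.58*0.56 + 9.9*1.54 + 6.71*0.28
= 3.321 + 0.3248 + 15.246 + 1.8788
= 20.7706
Step 2: Total measure of domain = 2.05 + 0.56 + 1.54 + 0.28 = 4.43
Step 3: Average value = 20.7706 / 4.43 = 4.688623


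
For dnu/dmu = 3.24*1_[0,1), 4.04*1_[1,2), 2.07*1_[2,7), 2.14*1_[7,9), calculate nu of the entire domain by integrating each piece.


Integrate each piece of the Radon-Nikodym derivative:
Step 1: integral_0^1 3.24 dx = 3.24*(1-0) = 3.24*1 = 3.24
Step 2: integral_1^2 4.04 dx = 4.04*(2-1) = 4.04*1 = 4.04
Step 3: integral_2^7 2.07 dx = 2.07*(7-2) = 2.07*5 = 10.35
Step 4: integral_7^9 2.14 dx = 2.14*(9-7) = 2.14*2 = 4.28
Total: 3.24 + 4.04 + 10.35 + 4.28 = 21.91


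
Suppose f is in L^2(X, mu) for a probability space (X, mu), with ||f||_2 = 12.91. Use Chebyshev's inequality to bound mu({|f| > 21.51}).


Chebyshev/Markov inequality: mu(|f| > eps) <= (||f||_p / eps)^p
Step 1: ||f||_2 / eps = 12.91 / 21.51 = 0.600186
Step 2: Raise to power p = 2:
  (0.600186)^2 = 0.360223
Step 3: Therefore mu(|f| > 21.51) <= 0.360223


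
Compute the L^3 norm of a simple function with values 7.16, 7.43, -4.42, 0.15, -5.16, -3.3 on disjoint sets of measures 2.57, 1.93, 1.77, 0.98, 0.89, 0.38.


Step 1: Compute |f_i|^3 for each value:
  |7.16|^3 = 367.061696
  |7.43|^3 = 410.172407
  |-4.42|^3 = 86.350888
  |0.15|^3 = 0.003375
  |-5.16|^3 = 137.388096
  |-3.3|^3 = 35.937
Step 2: Multiply by measures and sum:
  367.061696 * 2.57 = 943.348559
  410.172407 * 1.93 = 791.632746
  86.350888 * 1.77 = 152.841072
  0.003375 * 0.98 = 0.003307
  137.388096 * 0.89 = 122.275405
  35.937 * 0.38 = 13.65606
Sum = 943.348559 + 791.632746 + 152.841072 + 0.003307 + 122.275405 + 13.65606 = 2023.757149
Step 3: Take the p-th root:
||f||_3 = (2023.757149)^(1/3) = 12.648901


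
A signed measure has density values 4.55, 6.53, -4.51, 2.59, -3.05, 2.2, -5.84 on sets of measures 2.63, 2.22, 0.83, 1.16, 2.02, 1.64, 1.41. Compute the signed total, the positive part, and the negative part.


Step 1: Compute signed measure on each set:
  Set 1: 4.55 * 2.63 = 11.9665
  Set 2: 6.53 * 2.22 = 14.4966
  Set 3: -4.51 * 0.83 = -3.7433
  Set 4: 2.59 * 1.16 = 3.0044
  Set 5: -3.05 * 2.02 = -6.161
  Set 6: 2.2 * 1.64 = 3.608
  Set 7: -5.84 * 1.41 = -8.2344
Step 2: Total signed measure = (11.9665) + (14.4966) + (-3.7433) + (3.0044) + (-6.161) + (3.608) + (-8.2344)
     = 14.9368
Step 3: Positive part mu+(X) = sum of positive contributions = 33.0755
Step 4: Negative part mu-(X) = |sum of negative contributions| = 18.1387


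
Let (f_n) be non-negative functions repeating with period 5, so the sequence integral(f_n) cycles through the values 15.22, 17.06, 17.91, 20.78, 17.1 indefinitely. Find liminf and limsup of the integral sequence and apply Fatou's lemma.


The sequence (integral(f_n)) is periodic with period 5, repeating the values 15.22, 17.06, 17.91, 20.78, 17.1 indefinitely.
Step 1: For a periodic sequence, every tail (a_m, a_(m+1), ...) contains all 5 period values infinitely often.
Step 2: Hence inf of every tail = min of the period values = min(15.22, 17.06, 17.91, 20.78, 17.1) = 15.22.
        liminf_n integral(f_n) = sup over m of (inf of tail from m) = 15.22.
Step 3: Similarly sup of every tail = max of the period values = 20.78.
        limsup_n integral(f_n) = 20.78.
Step 4: Fatou's lemma: integral(liminf_n f_n) <= liminf_n integral(f_n) = 15.22.
        So the integral of the pointwise liminf is at most 15.22.


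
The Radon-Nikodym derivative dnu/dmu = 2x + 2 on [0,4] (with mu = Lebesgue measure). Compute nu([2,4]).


nu(A) = integral_A (dnu/dmu) dmu = integral_2^4 (2x + 2) dx
Step 1: Antiderivative F(x) = (2/2)x^2 + 2x
Step 2: F(4) = (2/2)*4^2 + 2*4 = 16 + 8 = 24
Step 3: F(2) = (2/2)*2^2 + 2*2 = 4 + 4 = 8
Step 4: nu([2,4]) = F(4) - F(2) = 24 - 8 = 16


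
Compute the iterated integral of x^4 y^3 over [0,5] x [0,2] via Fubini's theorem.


By Fubini's theorem, the double integral factors as a product of single integrals:
Step 1: integral_0^5 x^4 dx = [x^5/5] from 0 to 5
     = 5^5/5 = 625
Step 2: integral_0^2 y^3 dy = [y^4/4] from 0 to 2
     = 2^4/4 = 4
Step 3: Double integral = 625 * 4 = 2500


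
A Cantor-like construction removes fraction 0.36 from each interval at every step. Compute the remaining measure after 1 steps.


Step 1: At each step, fraction remaining = 1 - 0.36 = 0.64
Step 2: After 1 steps, measure = (0.64)^1
Step 3: Computing the power step by step:
  After step 1: 0.64
Result = 0.64


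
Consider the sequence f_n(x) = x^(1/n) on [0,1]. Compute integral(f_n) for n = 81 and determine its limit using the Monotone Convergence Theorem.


At n = 81: f_81(x) = x^(1/81).
Step 1: integral(x^(1/81), 0, 1) = [x^(1/81+1) / (1/81+1)] from 0 to 1
     = 1 / (1/81 + 1) = 1 / ((81+1)/81) = 81/(81+1)
     = 81/82 = 0.987805
Step 2: As n -> infinity, f_n(x) = x^(1/n) -> 1 for x in (0,1], and f_n is increasing in n.
By MCT, lim_n integral(f_n) = integral(lim_n f_n) = integral(1, 0, 1) = 1.
Step 3: Verify convergence: 81/82 = 0.987805 -> 1


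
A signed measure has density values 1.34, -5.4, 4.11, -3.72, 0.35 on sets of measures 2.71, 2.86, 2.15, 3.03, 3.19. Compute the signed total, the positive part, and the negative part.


Step 1: Compute signed measure on each set:
  Set 1: 1.34 * 2.71 = 3.6314
  Set 2: -5.4 * 2.86 = -15.444
  Set 3: 4.11 * 2.15 = 8.8365
  Set 4: -3.72 * 3.03 = -11.2716
  Set 5: 0.35 * 3.19 = 1.1165
Step 2: Total signed measure = (3.6314) + (-15.444) + (8.8365) + (-11.2716) + (1.1165)
     = -13.1312
Step 3: Positive part mu+(X) = sum of positive contributions = 13.5844
Step 4: Negative part mu-(X) = |sum of negative contributions| = 26.7156


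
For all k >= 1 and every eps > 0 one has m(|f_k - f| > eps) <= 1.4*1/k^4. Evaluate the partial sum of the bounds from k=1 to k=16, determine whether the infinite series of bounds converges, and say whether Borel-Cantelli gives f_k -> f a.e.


Step 1: List the terms 1.4*1/k^4 for k = 1 to 16:
  k=1: 1.4
  k=2: 0.0875
  k=3: 0.017284
  k=4: 0.005469
  k=5: 0.00224
  k=6: 0.00108
  k=7: 5.830904e-04
  k=8: 3.417969e-04
  k=9: 2.133821e-04
  k=10: 1.400000e-04
  k=11: 9.562188e-05
  k=12: 6.751543e-05
  k=13: 4.901789e-05
  k=14: 3.644315e-05
  k=15: 2.765432e-05
  k=16: 2.136230e-05
Step 2: Partial sum = 1.4 + 0.0875 + 0.017284 + 0.005469 + 0.00224 + 0.00108 + 5.830904e-04 + 3.417969e-04 + 2.133821e-04 + 1.400000e-04 + 9.562188e-05 + 6.751543e-05 + 4.901789e-05 + 3.644315e-05 + 2.765432e-05 + 2.136230e-05
     = 1.515149
Step 3: The full series sum_(k>=1) 1.4*1/k^4 converges (p-series with p = 4 > 1; a constant multiple of a convergent series converges).
Step 4: Fix eps > 0. Since sum_k m(|f_k - f| > eps) < infinity, the Borel-Cantelli lemma gives
        m(limsup_k {|f_k - f| > eps}) = 0, i.e. for a.e. x, |f_k(x) - f(x)| <= eps for all large k.
        Applying this with eps = 1/j for j = 1, 2, ... and intersecting the countably many full-measure sets,
        for a.e. x we get limsup_k |f_k(x) - f(x)| <= 1/j for every j, hence f_k -> f almost everywhere.
Conclusion: series converges; Borel-Cantelli yields f_k -> f a.e.


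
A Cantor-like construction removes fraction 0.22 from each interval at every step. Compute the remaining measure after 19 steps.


Step 1: At each step, fraction remaining = 1 - 0.22 = 0.78
Step 2: After 19 steps, measure = (0.78)^19
Result = 0.008908


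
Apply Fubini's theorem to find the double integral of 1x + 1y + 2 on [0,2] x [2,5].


By Fubini, integrate in x first, then y.
Step 1: Fix y, integrate over x in [0,2]:
  integral(1x + 1y + 2, x=0..2)
  = 1*(2^2 - 0^2)/2 + (1y + 2)*(2 - 0)
  = 2 + (1y + 2)*2
  = 2 + 2y + 4
  = 6 + 2y
Step 2: Integrate over y in [2,5]:
  integral(6 + 2y, y=2..5)
  = 6*3 + 2*(5^2 - 2^2)/2
  = 18 + 21
  = 39


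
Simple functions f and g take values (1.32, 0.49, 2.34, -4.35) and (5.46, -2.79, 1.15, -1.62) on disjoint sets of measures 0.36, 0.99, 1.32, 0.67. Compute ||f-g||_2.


Step 1: Compute differences f_i - g_i:
  1.32 - 5.46 = -4.14
  0.49 - -2.79 = 3.28
  2.34 - 1.15 = 1.19
  -4.35 - -1.62 = -2.73
Step 2: Compute |diff|^2 * measure for each set:
  |-4.14|^2 * 0.36 = 17.1396 * 0.36 = 6.170256
  |3.28|^2 * 0.99 = 10.7584 * 0.99 = 10.650816
  |1.19|^2 * 1.32 = 1.4161 * 1.32 = 1.869252
  |-2.73|^2 * 0.67 = 7.4529 * 0.67 = 4.993443
Step 3: Sum = 23.683767
Step 4: ||f-g||_2 = (23.683767)^(1/2) = 4.866597


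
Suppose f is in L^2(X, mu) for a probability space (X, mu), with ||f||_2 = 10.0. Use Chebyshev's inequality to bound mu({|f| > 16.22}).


Chebyshev/Markov inequality: mu(|f| > eps) <= (||f||_p / eps)^p
Step 1: ||f||_2 / eps = 10.0 / 16.22 = 0.616523
Step 2: Raise to power p = 2:
  (0.616523)^2 = 0.3801
Step 3: Therefore mu(|f| > 16.22) <= 0.3801


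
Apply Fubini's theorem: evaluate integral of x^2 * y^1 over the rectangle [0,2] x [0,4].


By Fubini's theorem, the double integral factors as a product of single integrals:
Step 1: integral_0^2 x^2 dx = [x^3/3] from 0 to 2
     = 2^3/3 = 2.666667
Step 2: integral_0^4 y^1 dy = [y^2/2] from 0 to 4
     = 4^2/2 = 8
Step 3: Double integral = 2.666667 * 8 = 21.333333


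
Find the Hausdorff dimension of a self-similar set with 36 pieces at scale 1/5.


For a self-similar set with N copies scaled by 1/r:
dim_H = log(N)/log(r) = log(36)/log(5)
= 3.583519/1.609438
= 2.226566


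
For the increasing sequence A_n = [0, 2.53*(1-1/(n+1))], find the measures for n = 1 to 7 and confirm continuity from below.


By continuity of measure from below: if A_n increases to A, then m(A_n) -> m(A).
Here A = [0, 2.53], so m(A) = 2.53
Step 1: a_1 = 2.53*(1 - 1/2) = 1.265, m(A_1) = 1.265
Step 2: a_2 = 2.53*(1 - 1/3) = 1.6867, m(A_2) = 1.6867
Step 3: a_3 = 2.53*(1 - 1/4) = 1.8975, m(A_3) = 1.8975
Step 4: a_4 = 2.53*(1 - 1/5) = 2.024, m(A_4) = 2.024
Step 5: a_5 = 2.53*(1 - 1/6) = 2.1083, m(A_5) = 2.1083
Step 6: a_6 = 2.53*(1 - 1/7) = 2.1686, m(A_6) = 2.1686
Step 7: a_7 = 2.53*(1 - 1/8) = 2.2137, m(A_7) = 2.2137
Limit: m(A_n) -> m([0,2.53]) = 2.53


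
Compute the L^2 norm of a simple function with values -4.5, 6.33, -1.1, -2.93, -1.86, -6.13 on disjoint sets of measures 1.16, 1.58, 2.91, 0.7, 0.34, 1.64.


Step 1: Compute |f_i|^2 for each value:
  |-4.5|^2 = 20.25
  |6.33|^2 = 40.0689
  |-1.1|^2 = 1.21
  |-2.93|^2 = 8.5849
  |-1.86|^2 = 3.4596
  |-6.13|^2 = 37.5769
Step 2: Multiply by measures and sum:
  20.25 * 1.16 = 23.49
  40.0689 * 1.58 = 63.308862
  1.21 * 2.91 = 3.5211
  8.5849 * 0.7 = 6.00943
  3.4596 * 0.34 = 1.176264
  37.5769 * 1.64 = 61.626116
Sum = 23.49 + 63.308862 + 3.5211 + 6.00943 + 1.176264 + 61.626116 = 159.131772
Step 3: Take the p-th root:
||f||_2 = (159.131772)^(1/2) = 12.614744


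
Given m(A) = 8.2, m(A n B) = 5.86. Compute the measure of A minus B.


m(A \ B) = m(A) - m(A n B)
= 8.2 - 5.86
= 2.34


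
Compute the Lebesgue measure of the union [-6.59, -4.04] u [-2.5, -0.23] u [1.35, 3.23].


For pairwise disjoint intervals, m(union) = sum of lengths.
= (-4.04 - -6.59) + (-0.23 - -2.5) + (3.23 - 1.35)
= 2.55 + 2.27 + 1.88
= 6.7


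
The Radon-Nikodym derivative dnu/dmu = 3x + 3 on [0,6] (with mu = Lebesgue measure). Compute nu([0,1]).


nu(A) = integral_A (dnu/dmu) dmu = integral_0^1 (3x + 3) dx
Step 1: Antiderivative F(x) = (3/2)x^2 + 3x
Step 2: F(1) = (3/2)*1^2 + 3*1 = 1.5 + 3 = 4.5
Step 3: F(0) = (3/2)*0^2 + 3*0 = 0.0 + 0 = 0.0
Step 4: nu([0,1]) = F(1) - F(0) = 4.5 - 0.0 = 4.5


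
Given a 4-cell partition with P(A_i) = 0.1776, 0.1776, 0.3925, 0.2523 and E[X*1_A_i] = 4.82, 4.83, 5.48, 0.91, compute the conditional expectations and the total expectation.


For each cell A_i: E[X|A_i] = E[X*1_A_i] / P(A_i)
Step 1: E[X|A_1] = 4.82 / 0.1776 = 27.13964
Step 2: E[X|A_2] = 4.83 / 0.1776 = 27.195946
Step 3: E[X|A_3] = 5.48 / 0.3925 = 13.961783
Step 4: E[X|A_4] = 0.91 / 0.2523 = 3.606817
Verification: E[X] = sum E[X*1_A_i] = 4.82 + 4.83 + 5.48 + 0.91 = 16.04


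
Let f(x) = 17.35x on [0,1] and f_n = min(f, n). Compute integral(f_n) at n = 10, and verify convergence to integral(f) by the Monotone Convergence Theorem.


f(x) = 17.35x on [0,1]; f_n(x) = min(17.35x, n). At n = 10:
Step 1: f(x) reaches 10 at x = 10/17.35 = 0.576369
Step 2: integral(f_10) = integral(17.35x, 0, 0.576369) + integral(10, 0.576369, 1)
       = 17.35*0.576369^2/2 + 10*(1 - 0.576369)
       = 2.881844 + 4.236311
       = 7.118156
Step 3: As n -> infinity, f_n increases to f, so by MCT integral(f_n) -> integral(f) = 17.35/2 = 8.675.
Convergence: integral(f_10) = 7.118156 -> 8.675 as n -> infinity


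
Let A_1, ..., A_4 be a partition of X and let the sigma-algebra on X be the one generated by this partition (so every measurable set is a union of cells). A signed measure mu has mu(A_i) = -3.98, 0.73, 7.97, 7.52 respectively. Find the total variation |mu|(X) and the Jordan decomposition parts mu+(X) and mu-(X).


Step 1: Every measurable set is a union of atoms (the cells / points), so a Hahn decomposition is
  obtained by grouping atoms by sign: P = union of atoms with mu > 0, N = union of the remaining atoms.
  Atoms in P (indices): 2, 3, 4;  atoms in N (indices): 1
  Positive values: 0.73, 7.97, 7.52
  Negative values: -3.98
Step 2: mu+(X) = mu(P) = sum of positive atom values = 16.22
Step 3: mu-(X) = -mu(N) = sum of |negative atom values| = 3.98
Step 4: |mu|(X) = mu+(X) + mu-(X) = 16.22 + 3.98 = 20.2


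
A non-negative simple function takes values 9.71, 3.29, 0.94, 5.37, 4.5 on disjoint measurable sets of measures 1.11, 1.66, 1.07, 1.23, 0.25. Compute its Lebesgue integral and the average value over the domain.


Step 1: Integral = sum(value_i * measure_i)
= 9.71*1.11 + 3.29*1.66 + 0.94*1.07 + 5.37*1.23 + 4.5*0.25
= 10.7781 + 5.4614 + 1.0058 + 6.6051 + 1.125
= 24.9754
Step 2: Total measure of domain = 1.11 + 1.66 + 1.07 + 1.23 + 0.25 = 5.32
Step 3: Average value = 24.9754 / 5.32 = 4.694624


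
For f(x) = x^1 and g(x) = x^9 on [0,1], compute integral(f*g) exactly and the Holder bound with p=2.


Step 1: Exact integral of f*g = integral(x^10, 0, 1) = 1/11
     = 0.090909
Step 2: Holder bound with p=2, q=2:
  ||f||_p = (integral x^2 dx)^(1/2) = (1/3)^(1/2) = 0.57735
  ||g||_q = (integral x^18 dx)^(1/2) = (1/19)^(1/2) = 0.229416
Step 3: Holder bound = ||f||_p * ||g||_q = 0.57735 * 0.229416 = 0.132453
Verification: 0.090909 <= 0.132453 (Holder holds)


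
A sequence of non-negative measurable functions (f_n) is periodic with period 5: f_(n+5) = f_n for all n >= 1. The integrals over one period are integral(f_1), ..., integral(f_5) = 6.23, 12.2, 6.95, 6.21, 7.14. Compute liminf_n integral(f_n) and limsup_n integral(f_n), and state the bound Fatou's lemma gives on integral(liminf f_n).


The sequence (integral(f_n)) is periodic with period 5, repeating the values 6.23, 12.2, 6.95, 6.21, 7.14 indefinitely.
Step 1: For a periodic sequence, every tail (a_m, a_(m+1), ...) contains all 5 period values infinitely often.
Step 2: Hence inf of every tail = min of the period values = min(6.23, 12.2, 6.95, 6.21, 7.14) = 6.21.
        liminf_n integral(f_n) = sup over m of (inf of tail from m) = 6.21.
Step 3: Similarly sup of every tail = max of the period values = 12.2.
        limsup_n integral(f_n) = 12.2.
Step 4: Fatou's lemma: integral(liminf_n f_n) <= liminf_n integral(f_n) = 6.21.
        So the integral of the pointwise liminf is at most 6.21.


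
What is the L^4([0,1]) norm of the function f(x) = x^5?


Step 1: ||f||_4 = (integral_0^1 |x^5|^4 dx)^(1/4)
     = (integral_0^1 x^20 dx)^(1/4)
Step 2: integral_0^1 x^20 dx = [x^21/(21)] from 0 to 1 = 1^21/21
     = 1/21 = 0.047619
Step 3: ||f||_4 = (0.047619)^(1/4) = 0.467138


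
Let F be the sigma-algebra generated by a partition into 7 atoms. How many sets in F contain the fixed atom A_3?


Each element of F is a union of some subset S of the 7 atoms.
The element contains A_3 iff A_3 is in S.
So we count subsets S of {A_1,...,A_7} with A_3 in S: choose freely among the other 6 atoms.
Count = 2^(7-1) = 2^6 = 64.


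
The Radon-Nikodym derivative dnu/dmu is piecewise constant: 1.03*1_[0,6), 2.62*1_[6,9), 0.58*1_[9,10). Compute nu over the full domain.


Integrate each piece of the Radon-Nikodym derivative:
Step 1: integral_0^6 1.03 dx = 1.03*(6-0) = 1.03*6 = 6.18
Step 2: integral_6^9 2.62 dx = 2.62*(9-6) = 2.62*3 = 7.86
Step 3: integral_9^10 0.58 dx = 0.58*(10-9) = 0.58*1 = 0.58
Total: 6.18 + 7.86 + 0.58 = 14.62


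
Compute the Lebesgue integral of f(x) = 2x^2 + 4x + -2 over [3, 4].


The Lebesgue integral of a Riemann-integrable function agrees with the Riemann integral.
Antiderivative F(x) = (2/3)x^3 + (4/2)x^2 + -2x
F(4) = (2/3)*4^3 + (4/2)*4^2 + -2*4
     = (2/3)*64 + (4/2)*16 + -2*4
     = 42.666667 + 32 + -8
     = 66.666667
F(3) = 30
Integral = F(4) - F(3) = 66.666667 - 30 = 36.666667


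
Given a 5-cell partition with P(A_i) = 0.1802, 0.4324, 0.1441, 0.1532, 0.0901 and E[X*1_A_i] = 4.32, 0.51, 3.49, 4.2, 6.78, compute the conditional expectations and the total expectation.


For each cell A_i: E[X|A_i] = E[X*1_A_i] / P(A_i)
Step 1: E[X|A_1] = 4.32 / 0.1802 = 23.973363
Step 2: E[X|A_2] = 0.51 / 0.4324 = 1.179463
Step 3: E[X|A_3] = 3.49 / 0.1441 = 24.219292
Step 4: E[X|A_4] = 4.2 / 0.1532 = 27.415144
Step 5: E[X|A_5] = 6.78 / 0.0901 = 75.249723
Verification: E[X] = sum E[X*1_A_i] = 4.32 + 0.51 + 3.49 + 4.2 + 6.78 = 19.3
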